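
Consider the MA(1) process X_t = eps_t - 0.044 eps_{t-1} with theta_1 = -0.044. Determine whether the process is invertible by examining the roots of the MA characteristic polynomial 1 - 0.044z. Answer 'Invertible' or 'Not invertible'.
\text{Invertible}

The MA(q) characteristic polynomial is P(z) = 1 - 0.044z.
Invertibility requires all roots to lie outside the unit circle, i.e. |z| > 1 for every root.
This is linear in z: 1 + (-0.044) z = 0  =>  z = -1/(-0.044) = 22.727273,  |z| = 22.727273.
Moduli of all roots: 22.7273.
All moduli strictly greater than 1? Yes.
Verdict: Invertible.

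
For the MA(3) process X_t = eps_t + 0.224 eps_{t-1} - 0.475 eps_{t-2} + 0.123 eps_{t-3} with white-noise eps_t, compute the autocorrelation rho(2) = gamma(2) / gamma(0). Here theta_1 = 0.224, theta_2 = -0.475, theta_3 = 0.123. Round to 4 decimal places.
\rho(2) = -0.3466

For an MA(q) process with theta_0 = 1, the autocovariance is
  gamma(k) = sigma^2 * sum_{i=0..q-k} theta_i * theta_{i+k},
and rho(k) = gamma(k) / gamma(0). Sigma^2 cancels.
  numerator   = (1)*(-0.475) + (0.224)*(0.123) = -0.447448.
  denominator = (1)^2 + (0.224)^2 + (-0.475)^2 + (0.123)^2 = 1.29093.
  rho(2) = -0.447448 / 1.29093 = -0.3466.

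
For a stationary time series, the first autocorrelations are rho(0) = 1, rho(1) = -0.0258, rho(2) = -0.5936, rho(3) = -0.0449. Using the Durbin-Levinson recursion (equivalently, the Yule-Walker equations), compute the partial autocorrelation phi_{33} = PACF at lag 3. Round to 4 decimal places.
\phi_{33} = -0.1311

The PACF at lag k is phi_{kk}, the last component of the solution
to the Yule-Walker system G_k phi = r_k where
  (G_k)_{ij} = rho(|i - j|), (r_k)_i = rho(i), i,j = 1..k.
Equivalently, Durbin-Levinson gives phi_{kk} iteratively:
  phi_{11} = rho(1)
  phi_{kk} = [rho(k) - sum_{j=1..k-1} phi_{k-1,j} rho(k-j)]
            / [1 - sum_{j=1..k-1} phi_{k-1,j} rho(j)],
  phi_{k,j} = phi_{k-1,j} - phi_{kk} phi_{k-1,k-j},  j = 1..k-1.
Step k = 1:
  phi_11 = rho(1) = -0.0258.
Step k = 2:
  phi_22 = [rho(2) - phi_11 rho(1)] / [1 - phi_11 rho(1)] = [-0.5936 - (-0.0258)(-0.0258)] / [1 - (-0.0258)(-0.0258)]
         = -0.59426564 / 0.99933436 = -0.594661.
  Update: phi_21 = phi_11 - phi_22 phi_11 = -0.0258 - (-0.594661)(-0.0258) = -0.041142.
Step k = 3:
  phi_33 = [rho(3) - phi_21 rho(2) - phi_22 rho(1)] / [1 - phi_21 rho(1) - phi_22 rho(2)]
    numerator   = -0.0449 - (-0.041142)(-0.5936) - (-0.594661)(-0.0258) = -0.08466431
    denominator = 1 - (-0.041142)(-0.0258) - (-0.594661)(-0.5936) = 0.64594748
  phi_33 = -0.08466431 / 0.64594748 = -0.1311.
Therefore phi_{33} = -0.1311.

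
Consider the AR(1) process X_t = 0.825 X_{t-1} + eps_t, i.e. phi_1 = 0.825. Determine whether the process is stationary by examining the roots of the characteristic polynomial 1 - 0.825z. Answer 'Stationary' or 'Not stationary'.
\text{Stationary}

The AR(p) characteristic polynomial is P(z) = 1 - 0.825z.
Stationarity requires all roots to lie outside the unit circle, i.e. |z| > 1 for every root.
This is linear in z: 1 + (-0.825) z = 0  =>  z = -1/(-0.825) = 1.212121,  |z| = 1.212121.
Moduli of all roots: 1.2121.
All moduli strictly greater than 1? Yes.
Verdict: Stationary.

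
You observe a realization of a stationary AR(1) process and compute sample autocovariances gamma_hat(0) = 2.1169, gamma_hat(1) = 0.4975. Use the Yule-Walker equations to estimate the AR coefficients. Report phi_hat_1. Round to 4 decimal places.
\hat\phi_{1} = 0.2350

The Yule-Walker equations for an AR(p) process read, in matrix form,
  Gamma_p phi = r_p,   with   (Gamma_p)_{ij} = gamma(|i - j|),
                       (r_p)_i = gamma(i),   i,j = 1..p.
Substitute the sample gammas (Toeplitz matrix and right-hand side of size 1):
  Gamma_p = [[2.1169]]
  r_p     = [0.4975]
With p = 1 this is the single equation gamma(0) phi_1 = gamma(1):
  phi_hat_1 = gamma(1) / gamma(0) = 0.4975 / 2.1169 = 0.2350.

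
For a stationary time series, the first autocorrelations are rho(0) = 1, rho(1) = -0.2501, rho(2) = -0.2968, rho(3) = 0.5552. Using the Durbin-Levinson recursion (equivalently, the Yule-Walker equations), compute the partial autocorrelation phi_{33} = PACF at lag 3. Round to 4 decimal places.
\phi_{33} = 0.4460

The PACF at lag k is phi_{kk}, the last component of the solution
to the Yule-Walker system G_k phi = r_k where
  (G_k)_{ij} = rho(|i - j|), (r_k)_i = rho(i), i,j = 1..k.
Equivalently, Durbin-Levinson gives phi_{kk} iteratively:
  phi_{11} = rho(1)
  phi_{kk} = [rho(k) - sum_{j=1..k-1} phi_{k-1,j} rho(k-j)]
            / [1 - sum_{j=1..k-1} phi_{k-1,j} rho(j)],
  phi_{k,j} = phi_{k-1,j} - phi_{kk} phi_{k-1,k-j},  j = 1..k-1.
Step k = 1:
  phi_11 = rho(1) = -0.2501.
Step k = 2:
  phi_22 = [rho(2) - phi_11 rho(1)] / [1 - phi_11 rho(1)] = [-0.2968 - (-0.2501)(-0.2501)] / [1 - (-0.2501)(-0.2501)]
         = -0.35935001 / 0.93744999 = -0.383327.
  Update: phi_21 = phi_11 - phi_22 phi_11 = -0.2501 - (-0.383327)(-0.2501) = -0.34597.
Step k = 3:
  phi_33 = [rho(3) - phi_21 rho(2) - phi_22 rho(1)] / [1 - phi_21 rho(1) - phi_22 rho(2)]
    numerator   = 0.5552 - (-0.34597)(-0.2968) - (-0.383327)(-0.2501) = 0.35664596
    denominator = 1 - (-0.34597)(-0.2501) - (-0.383327)(-0.2968) = 0.79970138
  phi_33 = 0.35664596 / 0.79970138 = 0.446.
Therefore phi_{33} = 0.4460.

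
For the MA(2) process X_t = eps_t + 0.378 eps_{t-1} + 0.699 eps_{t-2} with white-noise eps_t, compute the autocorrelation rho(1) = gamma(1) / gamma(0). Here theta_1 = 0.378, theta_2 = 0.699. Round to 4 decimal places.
\rho(1) = 0.3936

For an MA(q) process with theta_0 = 1, the autocovariance is
  gamma(k) = sigma^2 * sum_{i=0..q-k} theta_i * theta_{i+k},
and rho(k) = gamma(k) / gamma(0). Sigma^2 cancels.
  numerator   = (1)*(0.378) + (0.378)*(0.699) = 0.642222.
  denominator = (1)^2 + (0.378)^2 + (0.699)^2 = 1.631485.
  rho(1) = 0.642222 / 1.631485 = 0.3936.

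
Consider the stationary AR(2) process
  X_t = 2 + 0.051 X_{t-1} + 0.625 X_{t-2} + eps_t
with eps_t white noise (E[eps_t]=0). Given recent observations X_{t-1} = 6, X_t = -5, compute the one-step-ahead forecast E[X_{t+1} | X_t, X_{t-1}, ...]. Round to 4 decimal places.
E[X_{t+1} \mid \mathcal F_t] = 5.4950

For an AR(p) model X_t = c + sum_i phi_i X_{t-i} + eps_t, the
one-step-ahead conditional mean is
  E[X_{t+1} | X_t, ...] = c + sum_i phi_i X_{t+1-i}.
Substitute known values:
  E[X_{t+1} | ...] = 2 + (0.051) * (-5) + (0.625) * (6)
                   = 5.4950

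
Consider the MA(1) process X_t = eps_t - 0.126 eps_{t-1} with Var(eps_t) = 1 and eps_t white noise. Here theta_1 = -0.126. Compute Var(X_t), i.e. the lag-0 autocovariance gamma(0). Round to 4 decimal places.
\gamma(0) = 1.0159

For an MA(q) process X_t = eps_t + sum_i theta_i eps_{t-i} with
Var(eps_t) = sigma^2, the variance is
  gamma(0) = sigma^2 * (1 + sum_i theta_i^2).
  sum_i theta_i^2 = (-0.126)^2 = 0.015876.
  gamma(0) = 1 * (1 + 0.015876) = 1 * 1.015876 = 1.015876, which rounds to 1.0159.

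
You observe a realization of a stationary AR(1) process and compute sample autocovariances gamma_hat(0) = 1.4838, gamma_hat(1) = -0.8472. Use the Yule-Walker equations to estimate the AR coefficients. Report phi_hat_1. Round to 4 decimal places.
\hat\phi_{1} = -0.5710

The Yule-Walker equations for an AR(p) process read, in matrix form,
  Gamma_p phi = r_p,   with   (Gamma_p)_{ij} = gamma(|i - j|),
                       (r_p)_i = gamma(i),   i,j = 1..p.
Substitute the sample gammas (Toeplitz matrix and right-hand side of size 1):
  Gamma_p = [[1.4838]]
  r_p     = [-0.8472]
With p = 1 this is the single equation gamma(0) phi_1 = gamma(1):
  phi_hat_1 = gamma(1) / gamma(0) = -0.8472 / 1.4838 = -0.5710.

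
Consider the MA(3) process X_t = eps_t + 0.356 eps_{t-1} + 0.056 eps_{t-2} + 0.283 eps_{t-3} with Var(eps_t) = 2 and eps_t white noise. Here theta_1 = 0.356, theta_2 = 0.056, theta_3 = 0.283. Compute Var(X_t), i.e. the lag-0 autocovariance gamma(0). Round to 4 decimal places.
\gamma(0) = 2.4199

For an MA(q) process X_t = eps_t + sum_i theta_i eps_{t-i} with
Var(eps_t) = sigma^2, the variance is
  gamma(0) = sigma^2 * (1 + sum_i theta_i^2).
  sum_i theta_i^2 = (0.356)^2 + (0.056)^2 + (0.283)^2 = 0.126736 + 0.003136 + 0.080089 = 0.209961.
  gamma(0) = 2 * (1 + 0.209961) = 2 * 1.209961 = 2.419922, which rounds to 2.4199.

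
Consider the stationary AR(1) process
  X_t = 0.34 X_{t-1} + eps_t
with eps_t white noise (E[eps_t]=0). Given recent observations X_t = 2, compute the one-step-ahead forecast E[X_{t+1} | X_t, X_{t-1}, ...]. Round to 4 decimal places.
E[X_{t+1} \mid \mathcal F_t] = 0.6800

For an AR(p) model X_t = c + sum_i phi_i X_{t-i} + eps_t, the
one-step-ahead conditional mean is
  E[X_{t+1} | X_t, ...] = c + sum_i phi_i X_{t+1-i}.
Substitute known values:
  E[X_{t+1} | ...] = (0.34) * (2)
                   = 0.6800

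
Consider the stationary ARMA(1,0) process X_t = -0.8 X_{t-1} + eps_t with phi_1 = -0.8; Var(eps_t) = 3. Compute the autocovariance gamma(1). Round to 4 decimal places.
\gamma(1) = -6.6667

Multiply the model equation by X_{t-k} and take expectations. With theta_0 = psi_0 = 1 and psi_j the MA(infinity) weights, this gives
  gamma(k) - sum_i phi_i gamma(k-i) = c_k,
  c_k = sigma^2 * sum_{j=k..q} theta_j psi_{j-k}   (c_k = 0 for k > q),
using gamma(-m) = gamma(m).
Pure AR (q = 0): c_0 = sigma^2 = 3, c_k = 0 for k >= 1.
Equations for k = 0 and k = 1 (AR order 1):
  gamma(0) = phi_1 gamma(1) + c_0
  gamma(1) = phi_1 gamma(0) + c_1
Substituting the second into the first: gamma(0) (1 - phi_1^2) = c_0 + phi_1 c_1, so
  gamma(0) = c_0 / (1 - phi_1^2) = 3 / (1 - (-0.8)^2) = 3 / 0.36 = 8.333333.
  gamma(1) = phi_1 gamma(0) = (-0.8)(8.333333) = -6.666667.
Therefore gamma(1) = -6.6667 (to 4 decimal places).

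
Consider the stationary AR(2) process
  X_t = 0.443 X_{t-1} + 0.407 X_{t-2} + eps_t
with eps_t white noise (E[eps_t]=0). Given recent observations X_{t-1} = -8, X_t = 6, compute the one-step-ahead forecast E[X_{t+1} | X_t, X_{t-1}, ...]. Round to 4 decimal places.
E[X_{t+1} \mid \mathcal F_t] = -0.5980

For an AR(p) model X_t = c + sum_i phi_i X_{t-i} + eps_t, the
one-step-ahead conditional mean is
  E[X_{t+1} | X_t, ...] = c + sum_i phi_i X_{t+1-i}.
Substitute known values:
  E[X_{t+1} | ...] = (0.443) * (6) + (0.407) * (-8)
                   = -0.5980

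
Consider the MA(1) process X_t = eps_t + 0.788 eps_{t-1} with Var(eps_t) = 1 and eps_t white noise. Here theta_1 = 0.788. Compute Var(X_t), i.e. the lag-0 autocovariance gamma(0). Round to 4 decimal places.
\gamma(0) = 1.6209

For an MA(q) process X_t = eps_t + sum_i theta_i eps_{t-i} with
Var(eps_t) = sigma^2, the variance is
  gamma(0) = sigma^2 * (1 + sum_i theta_i^2).
  sum_i theta_i^2 = (0.788)^2 = 0.620944.
  gamma(0) = 1 * (1 + 0.620944) = 1 * 1.620944 = 1.620944, which rounds to 1.6209.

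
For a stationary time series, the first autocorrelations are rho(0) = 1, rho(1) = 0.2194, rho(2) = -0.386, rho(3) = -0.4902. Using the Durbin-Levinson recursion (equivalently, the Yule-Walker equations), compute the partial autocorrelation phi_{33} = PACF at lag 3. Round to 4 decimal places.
\phi_{33} = -0.3539

The PACF at lag k is phi_{kk}, the last component of the solution
to the Yule-Walker system G_k phi = r_k where
  (G_k)_{ij} = rho(|i - j|), (r_k)_i = rho(i), i,j = 1..k.
Equivalently, Durbin-Levinson gives phi_{kk} iteratively:
  phi_{11} = rho(1)
  phi_{kk} = [rho(k) - sum_{j=1..k-1} phi_{k-1,j} rho(k-j)]
            / [1 - sum_{j=1..k-1} phi_{k-1,j} rho(j)],
  phi_{k,j} = phi_{k-1,j} - phi_{kk} phi_{k-1,k-j},  j = 1..k-1.
Step k = 1:
  phi_11 = rho(1) = 0.2194.
Step k = 2:
  phi_22 = [rho(2) - phi_11 rho(1)] / [1 - phi_11 rho(1)] = [-0.386 - (0.2194)(0.2194)] / [1 - (0.2194)(0.2194)]
         = -0.43413636 / 0.95186364 = -0.456091.
  Update: phi_21 = phi_11 - phi_22 phi_11 = 0.2194 - (-0.456091)(0.2194) = 0.319466.
Step k = 3:
  phi_33 = [rho(3) - phi_21 rho(2) - phi_22 rho(1)] / [1 - phi_21 rho(1) - phi_22 rho(2)]
    numerator   = -0.4902 - (0.319466)(-0.386) - (-0.456091)(0.2194) = -0.26681964
    denominator = 1 - (0.319466)(0.2194) - (-0.456091)(-0.386) = 0.75385799
  phi_33 = -0.26681964 / 0.75385799 = -0.3539.
Therefore phi_{33} = -0.3539.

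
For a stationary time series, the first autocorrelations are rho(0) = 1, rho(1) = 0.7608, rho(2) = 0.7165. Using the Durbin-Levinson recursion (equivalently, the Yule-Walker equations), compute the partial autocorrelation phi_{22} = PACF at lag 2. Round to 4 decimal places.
\phi_{22} = 0.3269

The PACF at lag k is phi_{kk}, the last component of the solution
to the Yule-Walker system G_k phi = r_k where
  (G_k)_{ij} = rho(|i - j|), (r_k)_i = rho(i), i,j = 1..k.
Equivalently, Durbin-Levinson gives phi_{kk} iteratively:
  phi_{11} = rho(1)
  phi_{kk} = [rho(k) - sum_{j=1..k-1} phi_{k-1,j} rho(k-j)]
            / [1 - sum_{j=1..k-1} phi_{k-1,j} rho(j)],
  phi_{k,j} = phi_{k-1,j} - phi_{kk} phi_{k-1,k-j},  j = 1..k-1.
Step k = 1:
  phi_11 = rho(1) = 0.7608.
Step k = 2:
  phi_22 = [rho(2) - phi_11 rho(1)] / [1 - phi_11 rho(1)] = [0.7165 - (0.7608)(0.7608)] / [1 - (0.7608)(0.7608)]
         = 0.13768336 / 0.42118336 = 0.3269.
Therefore phi_{22} = 0.3269.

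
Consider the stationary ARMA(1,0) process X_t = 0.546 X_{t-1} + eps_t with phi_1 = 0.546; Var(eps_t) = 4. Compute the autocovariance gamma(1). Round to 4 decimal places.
\gamma(1) = 3.1116

Multiply the model equation by X_{t-k} and take expectations. With theta_0 = psi_0 = 1 and psi_j the MA(infinity) weights, this gives
  gamma(k) - sum_i phi_i gamma(k-i) = c_k,
  c_k = sigma^2 * sum_{j=k..q} theta_j psi_{j-k}   (c_k = 0 for k > q),
using gamma(-m) = gamma(m).
Pure AR (q = 0): c_0 = sigma^2 = 4, c_k = 0 for k >= 1.
Equations for k = 0 and k = 1 (AR order 1):
  gamma(0) = phi_1 gamma(1) + c_0
  gamma(1) = phi_1 gamma(0) + c_1
Substituting the second into the first: gamma(0) (1 - phi_1^2) = c_0 + phi_1 c_1, so
  gamma(0) = c_0 / (1 - phi_1^2) = 4 / (1 - (0.546)^2) = 4 / 0.701884 = 5.698947.
  gamma(1) = phi_1 gamma(0) = (0.546)(5.698947) = 3.111625.
Therefore gamma(1) = 3.1116 (to 4 decimal places).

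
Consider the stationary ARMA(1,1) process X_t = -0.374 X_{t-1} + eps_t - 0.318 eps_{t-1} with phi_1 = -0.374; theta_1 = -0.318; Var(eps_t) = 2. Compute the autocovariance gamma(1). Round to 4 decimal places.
\gamma(1) = -1.8004

Multiply the model equation by X_{t-k} and take expectations. With theta_0 = psi_0 = 1 and psi_j the MA(infinity) weights, this gives
  gamma(k) - sum_i phi_i gamma(k-i) = c_k,
  c_k = sigma^2 * sum_{j=k..q} theta_j psi_{j-k}   (c_k = 0 for k > q),
using gamma(-m) = gamma(m).
psi-weights needed (psi_j = theta_j + sum_i phi_i psi_{j-i}):
  psi_1 = theta_1 + phi_1 = -0.318 + (-0.374) = -0.692
Right-hand sides:
  c_0 = sigma^2 (1 + theta_1 psi_1) = 2 * (1 + (-0.318)(-0.692)) = 2 * 1.220056 = 2.440112
  c_1 = sigma^2 theta_1 = 2 * (-0.318) = -0.636
  c_2 = 0
Equations for k = 0 and k = 1 (AR order 1):
  gamma(0) = phi_1 gamma(1) + c_0
  gamma(1) = phi_1 gamma(0) + c_1
Substituting the second into the first: gamma(0) (1 - phi_1^2) = c_0 + phi_1 c_1, so
  gamma(0) = (c_0 + phi_1 c_1) / (1 - phi_1^2) = (2.440112 + (-0.374)(-0.636)) / (1 - (-0.374)^2) = 2.677976 / 0.860124 = 3.113477.
  gamma(1) = phi_1 gamma(0) + c_1 = (-0.374)(3.113477) + (-0.636) = -1.80044.
Therefore gamma(1) = -1.8004 (to 4 decimal places).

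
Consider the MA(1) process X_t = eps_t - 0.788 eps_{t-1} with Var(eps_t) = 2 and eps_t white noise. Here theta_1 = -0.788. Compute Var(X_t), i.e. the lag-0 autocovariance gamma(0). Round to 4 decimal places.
\gamma(0) = 3.2419

For an MA(q) process X_t = eps_t + sum_i theta_i eps_{t-i} with
Var(eps_t) = sigma^2, the variance is
  gamma(0) = sigma^2 * (1 + sum_i theta_i^2).
  sum_i theta_i^2 = (-0.788)^2 = 0.620944.
  gamma(0) = 2 * (1 + 0.620944) = 2 * 1.620944 = 3.241888, which rounds to 3.2419.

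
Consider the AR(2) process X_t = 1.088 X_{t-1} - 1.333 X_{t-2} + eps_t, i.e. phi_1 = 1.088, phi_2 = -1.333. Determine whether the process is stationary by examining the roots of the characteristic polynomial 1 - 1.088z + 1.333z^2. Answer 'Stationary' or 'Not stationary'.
\text{Not stationary}

The AR(p) characteristic polynomial is P(z) = 1 - 1.088z + 1.333z^2.
Stationarity requires all roots to lie outside the unit circle, i.e. |z| > 1 for every root.
Set 1 + (-1.088) z + (1.333) z^2 = 0, i.e. a z^2 + b z + c = 0 with a = 1.333, b = -1.088, c = 1.
Discriminant D = b^2 - 4ac = (-1.088)^2 - 4*(1.333)*1 = 1.183744 - (5.332) = -4.148256.
D < 0, so the roots are the complex-conjugate pair z = (-b +/- i sqrt(-D)) / (2a) = 0.4081 +/- 0.764i.
For a conjugate pair |z|^2 = z * conj(z) = (product of roots) = c/a = 1/(1.333) = 0.750188, so |z| = sqrt(0.750188) = 0.8661 for both roots.
Moduli of all roots: 0.8661, 0.8661.
All moduli strictly greater than 1? No.
Verdict: Not stationary.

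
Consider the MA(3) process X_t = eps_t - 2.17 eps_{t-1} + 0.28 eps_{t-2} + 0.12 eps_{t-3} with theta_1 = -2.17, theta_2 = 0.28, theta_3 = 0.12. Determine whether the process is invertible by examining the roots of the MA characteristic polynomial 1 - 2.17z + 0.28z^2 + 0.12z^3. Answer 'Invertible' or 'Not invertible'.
\text{Not invertible}

The MA(q) characteristic polynomial is P(z) = 1 - 2.17z + 0.28z^2 + 0.12z^3.
Invertibility requires all roots to lie outside the unit circle, i.e. |z| > 1 for every root.
Degree 3: look for a simple real root z0 first, then factor out (1 - z/z0) and solve the remaining quadratic.
Testing z0 = 0.5: P(0.5) = 1 + (-2.17)(0.5) + (0.28)(0.5)^2 + (0.12)(0.5)^3
  = 1 + (-1.085) + (0.07) + (0.015) = 0.  So z_0 = 0.5 is a root, |z_0| = 0.5.
Divide out the factor (1 - 2 z) = (1 - z/z0) (since 1/z0 = 2):
  P(z) = (1 - 2 z)(1 + (-0.17) z + (-0.06) z^2)
  [check: z-coef -0.17 - (2) = -2.17; z^2-coef -0.06 - (2)(-0.17) = 0.28; z^3-coef -(2)(-0.06) = 0.12.]
Remaining roots from the quadratic factor 1 + (-0.17) z + (-0.06) z^2:
  Set 1 + (-0.17) z + (-0.06) z^2 = 0, i.e. a z^2 + b z + c = 0 with a = -0.06, b = -0.17, c = 1.
  Discriminant D = b^2 - 4ac = (-0.17)^2 - 4*(-0.06)*1 = 0.0289 - (-0.24) = 0.2689.
  D >= 0, so the roots are real: z = (-b +/- sqrt(D)) / (2a) = (0.17 +/- 0.518556) / (-0.12).
    z_1 = (0.17 + 0.518556) / (-0.12) = -5.738,   |z_1| = 5.738.
    z_2 = (0.17 - 0.518556) / (-0.12) = 2.9046,   |z_2| = 2.9046.
Moduli of all roots: 0.5000, 5.7380, 2.9046.
All moduli strictly greater than 1? No.
Verdict: Not invertible.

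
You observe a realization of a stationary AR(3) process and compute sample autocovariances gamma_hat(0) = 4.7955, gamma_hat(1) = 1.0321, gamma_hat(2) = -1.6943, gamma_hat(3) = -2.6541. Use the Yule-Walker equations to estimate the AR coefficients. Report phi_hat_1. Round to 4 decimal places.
\hat\phi_{1} = 0.1160

The Yule-Walker equations for an AR(p) process read, in matrix form,
  Gamma_p phi = r_p,   with   (Gamma_p)_{ij} = gamma(|i - j|),
                       (r_p)_i = gamma(i),   i,j = 1..p.
Substitute the sample gammas (Toeplitz matrix and right-hand side of size 3):
  Gamma_p = [[4.7955, 1.0321, -1.6943], [1.0321, 4.7955, 1.0321], [-1.6943, 1.0321, 4.7955]]
  r_p     = [1.0321, -1.6943, -2.6541]
Written out (R1..R3):
  (R1) 4.7955 phi_1 + 1.0321 phi_2 - 1.6943 phi_3 = 1.0321
  (R2) 1.0321 phi_1 + 4.7955 phi_2 + 1.0321 phi_3 = -1.6943
  (R3) -1.6943 phi_1 + 1.0321 phi_2 + 4.7955 phi_3 = -2.6541
Gaussian elimination:
  R2 <- R2 - (1.0321/4.7955) R1 = R2 - (0.215223) R1:  4.573369 phi_2 + 1.396752 phi_3 = -1.916431
  R3 <- R3 - (-1.6943/4.7955) R1 = R3 - (-0.35331) R1:  1.396752 phi_2 + 4.196886 phi_3 = -2.289448
  R3 <- R3 - (1.396752/4.573369) R2 = R3 - (0.30541) R2:  3.770305 phi_3 = -1.704151
Back-substitution:
  phi_hat_3 = -1.704151 / 3.770305 = -0.451993
  phi_hat_2 = (-1.916431 - (1.396752)(-0.451993)) / 4.573369 = -0.280998
  phi_hat_1 = (1.0321 - (1.0321)(-0.280998) - (-1.6943)(-0.451993)) / 4.7955 = 0.116006
So phi_hat = [0.1160, -0.2810, -0.4520].
Therefore phi_hat_1 = 0.1160.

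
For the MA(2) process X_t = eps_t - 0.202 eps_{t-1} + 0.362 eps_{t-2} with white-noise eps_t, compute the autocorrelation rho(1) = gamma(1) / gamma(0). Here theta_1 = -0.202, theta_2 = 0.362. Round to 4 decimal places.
\rho(1) = -0.2348

For an MA(q) process with theta_0 = 1, the autocovariance is
  gamma(k) = sigma^2 * sum_{i=0..q-k} theta_i * theta_{i+k},
and rho(k) = gamma(k) / gamma(0). Sigma^2 cancels.
  numerator   = (1)*(-0.202) + (-0.202)*(0.362) = -0.275124.
  denominator = (1)^2 + (-0.202)^2 + (0.362)^2 = 1.171848.
  rho(1) = -0.275124 / 1.171848 = -0.2348.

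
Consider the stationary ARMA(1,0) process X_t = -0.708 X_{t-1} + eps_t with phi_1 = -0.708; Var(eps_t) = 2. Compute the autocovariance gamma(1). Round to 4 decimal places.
\gamma(1) = -2.8392

Multiply the model equation by X_{t-k} and take expectations. With theta_0 = psi_0 = 1 and psi_j the MA(infinity) weights, this gives
  gamma(k) - sum_i phi_i gamma(k-i) = c_k,
  c_k = sigma^2 * sum_{j=k..q} theta_j psi_{j-k}   (c_k = 0 for k > q),
using gamma(-m) = gamma(m).
Pure AR (q = 0): c_0 = sigma^2 = 2, c_k = 0 for k >= 1.
Equations for k = 0 and k = 1 (AR order 1):
  gamma(0) = phi_1 gamma(1) + c_0
  gamma(1) = phi_1 gamma(0) + c_1
Substituting the second into the first: gamma(0) (1 - phi_1^2) = c_0 + phi_1 c_1, so
  gamma(0) = c_0 / (1 - phi_1^2) = 2 / (1 - (-0.708)^2) = 2 / 0.498736 = 4.010138.
  gamma(1) = phi_1 gamma(0) = (-0.708)(4.010138) = -2.839177.
Therefore gamma(1) = -2.8392 (to 4 decimal places).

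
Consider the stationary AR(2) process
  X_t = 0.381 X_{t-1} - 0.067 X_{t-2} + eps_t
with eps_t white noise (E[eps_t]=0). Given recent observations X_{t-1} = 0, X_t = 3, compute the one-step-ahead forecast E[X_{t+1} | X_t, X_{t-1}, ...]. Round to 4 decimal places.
E[X_{t+1} \mid \mathcal F_t] = 1.1430

For an AR(p) model X_t = c + sum_i phi_i X_{t-i} + eps_t, the
one-step-ahead conditional mean is
  E[X_{t+1} | X_t, ...] = c + sum_i phi_i X_{t+1-i}.
Substitute known values:
  E[X_{t+1} | ...] = (0.381) * (3) + (-0.067) * (0)
                   = 1.1430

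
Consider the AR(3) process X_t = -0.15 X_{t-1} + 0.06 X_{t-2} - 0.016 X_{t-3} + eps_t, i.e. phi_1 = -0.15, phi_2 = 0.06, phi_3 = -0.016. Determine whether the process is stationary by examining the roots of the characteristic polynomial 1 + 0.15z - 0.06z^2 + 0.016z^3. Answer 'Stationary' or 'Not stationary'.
\text{Stationary}

The AR(p) characteristic polynomial is P(z) = 1 + 0.15z - 0.06z^2 + 0.016z^3.
Stationarity requires all roots to lie outside the unit circle, i.e. |z| > 1 for every root.
Degree 3: look for a simple real root z0 first, then factor out (1 - z/z0) and solve the remaining quadratic.
Testing z0 = -2.5: P(-2.5) = 1 + (0.15)(-2.5) + (-0.06)(-2.5)^2 + (0.016)(-2.5)^3
  = 1 + (-0.375) + (-0.375) + (-0.25) = 0.  So z_0 = -2.5 is a root, |z_0| = 2.5.
Divide out the factor (1 + 0.4 z) = (1 - z/z0) (since 1/z0 = -0.4):
  P(z) = (1 + 0.4 z)(1 + (-0.25) z + (0.04) z^2)
  [check: z-coef -0.25 - (-0.4) = 0.15; z^2-coef 0.04 - (-0.4)(-0.25) = -0.06; z^3-coef -(-0.4)(0.04) = 0.016.]
Remaining roots from the quadratic factor 1 + (-0.25) z + (0.04) z^2:
  Set 1 + (-0.25) z + (0.04) z^2 = 0, i.e. a z^2 + b z + c = 0 with a = 0.04, b = -0.25, c = 1.
  Discriminant D = b^2 - 4ac = (-0.25)^2 - 4*(0.04)*1 = 0.0625 - (0.16) = -0.0975.
  D < 0, so the roots are the complex-conjugate pair z = (-b +/- i sqrt(-D)) / (2a) = 3.125 +/- 3.9031i.
  For a conjugate pair |z|^2 = z * conj(z) = (product of roots) = c/a = 1/(0.04) = 25, so |z| = sqrt(25) = 5 for both roots.
Moduli of all roots: 2.5000, 5.0000, 5.0000.
All moduli strictly greater than 1? Yes.
Verdict: Stationary.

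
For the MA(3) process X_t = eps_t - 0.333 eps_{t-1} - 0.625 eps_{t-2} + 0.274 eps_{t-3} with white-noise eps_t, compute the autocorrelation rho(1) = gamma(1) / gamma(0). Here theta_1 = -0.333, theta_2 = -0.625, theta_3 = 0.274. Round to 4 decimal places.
\rho(1) = -0.1878

For an MA(q) process with theta_0 = 1, the autocovariance is
  gamma(k) = sigma^2 * sum_{i=0..q-k} theta_i * theta_{i+k},
and rho(k) = gamma(k) / gamma(0). Sigma^2 cancels.
  numerator   = (1)*(-0.333) + (-0.333)*(-0.625) + (-0.625)*(0.274) = -0.296125.
  denominator = (1)^2 + (-0.333)^2 + (-0.625)^2 + (0.274)^2 = 1.57659.
  rho(1) = -0.296125 / 1.57659 = -0.1878.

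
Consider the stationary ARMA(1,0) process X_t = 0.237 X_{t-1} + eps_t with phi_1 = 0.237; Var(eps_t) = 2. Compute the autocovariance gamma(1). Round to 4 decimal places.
\gamma(1) = 0.5022

Multiply the model equation by X_{t-k} and take expectations. With theta_0 = psi_0 = 1 and psi_j the MA(infinity) weights, this gives
  gamma(k) - sum_i phi_i gamma(k-i) = c_k,
  c_k = sigma^2 * sum_{j=k..q} theta_j psi_{j-k}   (c_k = 0 for k > q),
using gamma(-m) = gamma(m).
Pure AR (q = 0): c_0 = sigma^2 = 2, c_k = 0 for k >= 1.
Equations for k = 0 and k = 1 (AR order 1):
  gamma(0) = phi_1 gamma(1) + c_0
  gamma(1) = phi_1 gamma(0) + c_1
Substituting the second into the first: gamma(0) (1 - phi_1^2) = c_0 + phi_1 c_1, so
  gamma(0) = c_0 / (1 - phi_1^2) = 2 / (1 - (0.237)^2) = 2 / 0.943831 = 2.119023.
  gamma(1) = phi_1 gamma(0) = (0.237)(2.119023) = 0.502209.
Therefore gamma(1) = 0.5022 (to 4 decimal places).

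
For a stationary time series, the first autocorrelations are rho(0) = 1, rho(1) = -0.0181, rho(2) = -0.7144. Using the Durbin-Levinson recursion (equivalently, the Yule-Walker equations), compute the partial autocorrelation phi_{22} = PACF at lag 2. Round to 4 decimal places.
\phi_{22} = -0.7150

The PACF at lag k is phi_{kk}, the last component of the solution
to the Yule-Walker system G_k phi = r_k where
  (G_k)_{ij} = rho(|i - j|), (r_k)_i = rho(i), i,j = 1..k.
Equivalently, Durbin-Levinson gives phi_{kk} iteratively:
  phi_{11} = rho(1)
  phi_{kk} = [rho(k) - sum_{j=1..k-1} phi_{k-1,j} rho(k-j)]
            / [1 - sum_{j=1..k-1} phi_{k-1,j} rho(j)],
  phi_{k,j} = phi_{k-1,j} - phi_{kk} phi_{k-1,k-j},  j = 1..k-1.
Step k = 1:
  phi_11 = rho(1) = -0.0181.
Step k = 2:
  phi_22 = [rho(2) - phi_11 rho(1)] / [1 - phi_11 rho(1)] = [-0.7144 - (-0.0181)(-0.0181)] / [1 - (-0.0181)(-0.0181)]
         = -0.71472761 / 0.99967239 = -0.715.
Therefore phi_{22} = -0.7150.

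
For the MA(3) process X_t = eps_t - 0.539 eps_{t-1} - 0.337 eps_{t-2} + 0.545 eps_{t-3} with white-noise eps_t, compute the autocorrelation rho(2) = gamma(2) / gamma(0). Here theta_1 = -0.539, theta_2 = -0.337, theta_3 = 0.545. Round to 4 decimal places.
\rho(2) = -0.3708

For an MA(q) process with theta_0 = 1, the autocovariance is
  gamma(k) = sigma^2 * sum_{i=0..q-k} theta_i * theta_{i+k},
and rho(k) = gamma(k) / gamma(0). Sigma^2 cancels.
  numerator   = (1)*(-0.337) + (-0.539)*(0.545) = -0.630755.
  denominator = (1)^2 + (-0.539)^2 + (-0.337)^2 + (0.545)^2 = 1.701115.
  rho(2) = -0.630755 / 1.701115 = -0.3708.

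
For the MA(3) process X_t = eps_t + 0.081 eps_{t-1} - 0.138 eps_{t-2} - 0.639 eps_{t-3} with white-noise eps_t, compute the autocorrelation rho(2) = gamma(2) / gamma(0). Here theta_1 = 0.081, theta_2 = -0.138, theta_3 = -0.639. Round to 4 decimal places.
\rho(2) = -0.1323

For an MA(q) process with theta_0 = 1, the autocovariance is
  gamma(k) = sigma^2 * sum_{i=0..q-k} theta_i * theta_{i+k},
and rho(k) = gamma(k) / gamma(0). Sigma^2 cancels.
  numerator   = (1)*(-0.138) + (0.081)*(-0.639) = -0.189759.
  denominator = (1)^2 + (0.081)^2 + (-0.138)^2 + (-0.639)^2 = 1.433926.
  rho(2) = -0.189759 / 1.433926 = -0.1323.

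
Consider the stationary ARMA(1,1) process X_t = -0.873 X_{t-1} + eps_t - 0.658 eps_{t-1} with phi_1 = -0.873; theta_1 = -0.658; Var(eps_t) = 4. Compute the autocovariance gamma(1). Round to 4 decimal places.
\gamma(1) = -40.5339

Multiply the model equation by X_{t-k} and take expectations. With theta_0 = psi_0 = 1 and psi_j the MA(infinity) weights, this gives
  gamma(k) - sum_i phi_i gamma(k-i) = c_k,
  c_k = sigma^2 * sum_{j=k..q} theta_j psi_{j-k}   (c_k = 0 for k > q),
using gamma(-m) = gamma(m).
psi-weights needed (psi_j = theta_j + sum_i phi_i psi_{j-i}):
  psi_1 = theta_1 + phi_1 = -0.658 + (-0.873) = -1.531
Right-hand sides:
  c_0 = sigma^2 (1 + theta_1 psi_1) = 4 * (1 + (-0.658)(-1.531)) = 4 * 2.007398 = 8.029592
  c_1 = sigma^2 theta_1 = 4 * (-0.658) = -2.632
  c_2 = 0
Equations for k = 0 and k = 1 (AR order 1):
  gamma(0) = phi_1 gamma(1) + c_0
  gamma(1) = phi_1 gamma(0) + c_1
Substituting the second into the first: gamma(0) (1 - phi_1^2) = c_0 + phi_1 c_1, so
  gamma(0) = (c_0 + phi_1 c_1) / (1 - phi_1^2) = (8.029592 + (-0.873)(-2.632)) / (1 - (-0.873)^2) = 10.327328 / 0.237871 = 43.415666.
  gamma(1) = phi_1 gamma(0) + c_1 = (-0.873)(43.415666) + (-2.632) = -40.533877.
Therefore gamma(1) = -40.5339 (to 4 decimal places).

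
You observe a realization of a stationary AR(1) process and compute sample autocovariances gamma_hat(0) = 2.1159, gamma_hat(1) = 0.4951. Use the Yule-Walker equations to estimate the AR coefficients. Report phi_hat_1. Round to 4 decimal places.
\hat\phi_{1} = 0.2340

The Yule-Walker equations for an AR(p) process read, in matrix form,
  Gamma_p phi = r_p,   with   (Gamma_p)_{ij} = gamma(|i - j|),
                       (r_p)_i = gamma(i),   i,j = 1..p.
Substitute the sample gammas (Toeplitz matrix and right-hand side of size 1):
  Gamma_p = [[2.1159]]
  r_p     = [0.4951]
With p = 1 this is the single equation gamma(0) phi_1 = gamma(1):
  phi_hat_1 = gamma(1) / gamma(0) = 0.4951 / 2.1159 = 0.2340.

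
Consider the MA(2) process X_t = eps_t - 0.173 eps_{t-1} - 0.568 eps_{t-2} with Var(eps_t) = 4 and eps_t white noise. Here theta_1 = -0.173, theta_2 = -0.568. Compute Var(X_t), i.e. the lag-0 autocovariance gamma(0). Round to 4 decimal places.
\gamma(0) = 5.4102

For an MA(q) process X_t = eps_t + sum_i theta_i eps_{t-i} with
Var(eps_t) = sigma^2, the variance is
  gamma(0) = sigma^2 * (1 + sum_i theta_i^2).
  sum_i theta_i^2 = (-0.173)^2 + (-0.568)^2 = 0.029929 + 0.322624 = 0.352553.
  gamma(0) = 4 * (1 + 0.352553) = 4 * 1.352553 = 5.410212, which rounds to 5.4102.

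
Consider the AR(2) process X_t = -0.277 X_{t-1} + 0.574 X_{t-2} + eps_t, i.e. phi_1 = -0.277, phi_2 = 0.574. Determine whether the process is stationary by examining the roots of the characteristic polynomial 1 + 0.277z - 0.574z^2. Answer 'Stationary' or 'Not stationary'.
\text{Stationary}

The AR(p) characteristic polynomial is P(z) = 1 + 0.277z - 0.574z^2.
Stationarity requires all roots to lie outside the unit circle, i.e. |z| > 1 for every root.
Set 1 + (0.277) z + (-0.574) z^2 = 0, i.e. a z^2 + b z + c = 0 with a = -0.574, b = 0.277, c = 1.
Discriminant D = b^2 - 4ac = (0.277)^2 - 4*(-0.574)*1 = 0.076729 - (-2.296) = 2.372729.
D >= 0, so the roots are real: z = (-b +/- sqrt(D)) / (2a) = (-0.277 +/- 1.540367) / (-1.148).
  z_1 = (-0.277 + 1.540367) / (-1.148) = -1.1005,   |z_1| = 1.1005.
  z_2 = (-0.277 - 1.540367) / (-1.148) = 1.5831,   |z_2| = 1.5831.
Moduli of all roots: 1.1005, 1.5831.
All moduli strictly greater than 1? Yes.
Verdict: Stationary.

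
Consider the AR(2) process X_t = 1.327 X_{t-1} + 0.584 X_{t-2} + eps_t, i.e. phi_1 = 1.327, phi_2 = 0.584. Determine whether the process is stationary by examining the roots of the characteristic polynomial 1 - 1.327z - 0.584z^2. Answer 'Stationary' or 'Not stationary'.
\text{Not stationary}

The AR(p) characteristic polynomial is P(z) = 1 - 1.327z - 0.584z^2.
Stationarity requires all roots to lie outside the unit circle, i.e. |z| > 1 for every root.
Set 1 + (-1.327) z + (-0.584) z^2 = 0, i.e. a z^2 + b z + c = 0 with a = -0.584, b = -1.327, c = 1.
Discriminant D = b^2 - 4ac = (-1.327)^2 - 4*(-0.584)*1 = 1.760929 - (-2.336) = 4.096929.
D >= 0, so the roots are real: z = (-b +/- sqrt(D)) / (2a) = (1.327 +/- 2.024087) / (-1.168).
  z_1 = (1.327 + 2.024087) / (-1.168) = -2.8691,   |z_1| = 2.8691.
  z_2 = (1.327 - 2.024087) / (-1.168) = 0.5968,   |z_2| = 0.5968.
Moduli of all roots: 2.8691, 0.5968.
All moduli strictly greater than 1? No.
Verdict: Not stationary.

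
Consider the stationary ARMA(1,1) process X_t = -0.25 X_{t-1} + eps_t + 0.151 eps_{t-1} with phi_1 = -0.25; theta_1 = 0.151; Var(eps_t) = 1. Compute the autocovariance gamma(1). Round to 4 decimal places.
\gamma(1) = -0.1016

Multiply the model equation by X_{t-k} and take expectations. With theta_0 = psi_0 = 1 and psi_j the MA(infinity) weights, this gives
  gamma(k) - sum_i phi_i gamma(k-i) = c_k,
  c_k = sigma^2 * sum_{j=k..q} theta_j psi_{j-k}   (c_k = 0 for k > q),
using gamma(-m) = gamma(m).
psi-weights needed (psi_j = theta_j + sum_i phi_i psi_{j-i}):
  psi_1 = theta_1 + phi_1 = 0.151 + (-0.25) = -0.099
Right-hand sides:
  c_0 = sigma^2 (1 + theta_1 psi_1) = 1 * (1 + (0.151)(-0.099)) = 1 * 0.985051 = 0.985051
  c_1 = sigma^2 theta_1 = 1 * (0.151) = 0.151
  c_2 = 0
Equations for k = 0 and k = 1 (AR order 1):
  gamma(0) = phi_1 gamma(1) + c_0
  gamma(1) = phi_1 gamma(0) + c_1
Substituting the second into the first: gamma(0) (1 - phi_1^2) = c_0 + phi_1 c_1, so
  gamma(0) = (c_0 + phi_1 c_1) / (1 - phi_1^2) = (0.985051 + (-0.25)(0.151)) / (1 - (-0.25)^2) = 0.947301 / 0.9375 = 1.010454.
  gamma(1) = phi_1 gamma(0) + c_1 = (-0.25)(1.010454) + (0.151) = -0.101614.
Therefore gamma(1) = -0.1016 (to 4 decimal places).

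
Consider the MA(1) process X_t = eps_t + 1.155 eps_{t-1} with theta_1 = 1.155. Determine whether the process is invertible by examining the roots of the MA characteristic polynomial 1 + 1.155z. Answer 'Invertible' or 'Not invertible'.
\text{Not invertible}

The MA(q) characteristic polynomial is P(z) = 1 + 1.155z.
Invertibility requires all roots to lie outside the unit circle, i.e. |z| > 1 for every root.
This is linear in z: 1 + (1.155) z = 0  =>  z = -1/(1.155) = -0.865801,  |z| = 0.865801.
Moduli of all roots: 0.8658.
All moduli strictly greater than 1? No.
Verdict: Not invertible.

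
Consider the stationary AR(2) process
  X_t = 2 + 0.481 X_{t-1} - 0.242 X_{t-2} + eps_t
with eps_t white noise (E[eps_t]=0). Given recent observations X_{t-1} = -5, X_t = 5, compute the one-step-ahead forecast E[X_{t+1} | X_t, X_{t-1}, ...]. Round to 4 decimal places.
E[X_{t+1} \mid \mathcal F_t] = 5.6150

For an AR(p) model X_t = c + sum_i phi_i X_{t-i} + eps_t, the
one-step-ahead conditional mean is
  E[X_{t+1} | X_t, ...] = c + sum_i phi_i X_{t+1-i}.
Substitute known values:
  E[X_{t+1} | ...] = 2 + (0.481) * (5) + (-0.242) * (-5)
                   = 5.6150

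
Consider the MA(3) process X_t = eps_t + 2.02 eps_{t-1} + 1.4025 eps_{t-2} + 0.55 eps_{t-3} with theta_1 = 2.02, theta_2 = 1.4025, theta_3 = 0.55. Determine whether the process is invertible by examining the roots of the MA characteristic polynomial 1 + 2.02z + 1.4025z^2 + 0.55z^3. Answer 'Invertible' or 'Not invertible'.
\text{Not invertible}

The MA(q) characteristic polynomial is P(z) = 1 + 2.02z + 1.4025z^2 + 0.55z^3.
Invertibility requires all roots to lie outside the unit circle, i.e. |z| > 1 for every root.
Degree 3: look for a simple real root z0 first, then factor out (1 - z/z0) and solve the remaining quadratic.
Testing z0 = -0.8: P(-0.8) = 1 + (2.02)(-0.8) + (1.4025)(-0.8)^2 + (0.55)(-0.8)^3
  = 1 + (-1.616) + (0.8976) + (-0.2816) = 0.  So z_0 = -0.8 is a root, |z_0| = 0.8.
Divide out the factor (1 + 1.25 z) = (1 - z/z0) (since 1/z0 = -1.25):
  P(z) = (1 + 1.25 z)(1 + (0.77) z + (0.44) z^2)
  [check: z-coef 0.77 - (-1.25) = 2.02; z^2-coef 0.44 - (-1.25)(0.77) = 1.4025; z^3-coef -(-1.25)(0.44) = 0.55.]
Remaining roots from the quadratic factor 1 + (0.77) z + (0.44) z^2:
  Set 1 + (0.77) z + (0.44) z^2 = 0, i.e. a z^2 + b z + c = 0 with a = 0.44, b = 0.77, c = 1.
  Discriminant D = b^2 - 4ac = (0.77)^2 - 4*(0.44)*1 = 0.5929 - (1.76) = -1.1671.
  D < 0, so the roots are the complex-conjugate pair z = (-b +/- i sqrt(-D)) / (2a) = -0.875 +/- 1.2276i.
  For a conjugate pair |z|^2 = z * conj(z) = (product of roots) = c/a = 1/(0.44) = 2.272727, so |z| = sqrt(2.272727) = 1.5076 for both roots.
Moduli of all roots: 0.8000, 1.5076, 1.5076.
All moduli strictly greater than 1? No.
Verdict: Not invertible.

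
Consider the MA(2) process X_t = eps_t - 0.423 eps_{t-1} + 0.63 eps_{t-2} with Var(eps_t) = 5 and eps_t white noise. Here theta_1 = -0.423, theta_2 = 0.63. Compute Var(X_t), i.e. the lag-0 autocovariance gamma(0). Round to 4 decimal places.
\gamma(0) = 7.8791

For an MA(q) process X_t = eps_t + sum_i theta_i eps_{t-i} with
Var(eps_t) = sigma^2, the variance is
  gamma(0) = sigma^2 * (1 + sum_i theta_i^2).
  sum_i theta_i^2 = (-0.423)^2 + (0.63)^2 = 0.178929 + 0.3969 = 0.575829.
  gamma(0) = 5 * (1 + 0.575829) = 5 * 1.575829 = 7.879145, which rounds to 7.8791.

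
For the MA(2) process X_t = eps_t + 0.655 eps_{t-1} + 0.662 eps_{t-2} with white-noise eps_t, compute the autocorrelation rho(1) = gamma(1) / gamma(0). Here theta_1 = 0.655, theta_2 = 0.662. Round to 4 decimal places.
\rho(1) = 0.5830

For an MA(q) process with theta_0 = 1, the autocovariance is
  gamma(k) = sigma^2 * sum_{i=0..q-k} theta_i * theta_{i+k},
and rho(k) = gamma(k) / gamma(0). Sigma^2 cancels.
  numerator   = (1)*(0.655) + (0.655)*(0.662) = 1.08861.
  denominator = (1)^2 + (0.655)^2 + (0.662)^2 = 1.867269.
  rho(1) = 1.08861 / 1.867269 = 0.5830.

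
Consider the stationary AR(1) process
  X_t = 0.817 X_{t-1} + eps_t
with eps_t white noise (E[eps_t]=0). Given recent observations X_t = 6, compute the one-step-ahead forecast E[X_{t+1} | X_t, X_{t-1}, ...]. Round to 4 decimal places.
E[X_{t+1} \mid \mathcal F_t] = 4.9020

For an AR(p) model X_t = c + sum_i phi_i X_{t-i} + eps_t, the
one-step-ahead conditional mean is
  E[X_{t+1} | X_t, ...] = c + sum_i phi_i X_{t+1-i}.
Substitute known values:
  E[X_{t+1} | ...] = (0.817) * (6)
                   = 4.9020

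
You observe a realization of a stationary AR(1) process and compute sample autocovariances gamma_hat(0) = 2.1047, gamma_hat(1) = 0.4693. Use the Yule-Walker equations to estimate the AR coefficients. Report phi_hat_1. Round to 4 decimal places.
\hat\phi_{1} = 0.2230

The Yule-Walker equations for an AR(p) process read, in matrix form,
  Gamma_p phi = r_p,   with   (Gamma_p)_{ij} = gamma(|i - j|),
                       (r_p)_i = gamma(i),   i,j = 1..p.
Substitute the sample gammas (Toeplitz matrix and right-hand side of size 1):
  Gamma_p = [[2.1047]]
  r_p     = [0.4693]
With p = 1 this is the single equation gamma(0) phi_1 = gamma(1):
  phi_hat_1 = gamma(1) / gamma(0) = 0.4693 / 2.1047 = 0.2230.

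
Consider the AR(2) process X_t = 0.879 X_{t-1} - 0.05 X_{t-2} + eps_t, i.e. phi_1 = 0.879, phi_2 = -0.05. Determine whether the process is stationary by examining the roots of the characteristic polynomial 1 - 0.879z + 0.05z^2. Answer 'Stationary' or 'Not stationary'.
\text{Stationary}

The AR(p) characteristic polynomial is P(z) = 1 - 0.879z + 0.05z^2.
Stationarity requires all roots to lie outside the unit circle, i.e. |z| > 1 for every root.
Set 1 + (-0.879) z + (0.05) z^2 = 0, i.e. a z^2 + b z + c = 0 with a = 0.05, b = -0.879, c = 1.
Discriminant D = b^2 - 4ac = (-0.879)^2 - 4*(0.05)*1 = 0.772641 - (0.2) = 0.572641.
D >= 0, so the roots are real: z = (-b +/- sqrt(D)) / (2a) = (0.879 +/- 0.75673) / (0.1).
  z_1 = (0.879 + 0.75673) / (0.1) = 16.3573,   |z_1| = 16.3573.
  z_2 = (0.879 - 0.75673) / (0.1) = 1.2227,   |z_2| = 1.2227.
Moduli of all roots: 16.3573, 1.2227.
All moduli strictly greater than 1? Yes.
Verdict: Stationary.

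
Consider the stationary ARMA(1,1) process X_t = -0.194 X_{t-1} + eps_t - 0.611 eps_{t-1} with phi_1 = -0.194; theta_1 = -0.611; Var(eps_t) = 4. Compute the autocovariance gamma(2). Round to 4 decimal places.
\gamma(2) = 0.7261

Multiply the model equation by X_{t-k} and take expectations. With theta_0 = psi_0 = 1 and psi_j the MA(infinity) weights, this gives
  gamma(k) - sum_i phi_i gamma(k-i) = c_k,
  c_k = sigma^2 * sum_{j=k..q} theta_j psi_{j-k}   (c_k = 0 for k > q),
using gamma(-m) = gamma(m).
psi-weights needed (psi_j = theta_j + sum_i phi_i psi_{j-i}):
  psi_1 = theta_1 + phi_1 = -0.611 + (-0.194) = -0.805
Right-hand sides:
  c_0 = sigma^2 (1 + theta_1 psi_1) = 4 * (1 + (-0.611)(-0.805)) = 4 * 1.491855 = 5.96742
  c_1 = sigma^2 theta_1 = 4 * (-0.611) = -2.444
  c_2 = 0
Equations for k = 0 and k = 1 (AR order 1):
  gamma(0) = phi_1 gamma(1) + c_0
  gamma(1) = phi_1 gamma(0) + c_1
Substituting the second into the first: gamma(0) (1 - phi_1^2) = c_0 + phi_1 c_1, so
  gamma(0) = (c_0 + phi_1 c_1) / (1 - phi_1^2) = (5.96742 + (-0.194)(-2.444)) / (1 - (-0.194)^2) = 6.441556 / 0.962364 = 6.693471.
  gamma(1) = phi_1 gamma(0) + c_1 = (-0.194)(6.693471) + (-2.444) = -3.742533.
For k = 2 (> q): gamma(2) = phi_1 gamma(1) = (-0.194)(-3.742533) = 0.726051.
Therefore gamma(2) = 0.7261 (to 4 decimal places).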